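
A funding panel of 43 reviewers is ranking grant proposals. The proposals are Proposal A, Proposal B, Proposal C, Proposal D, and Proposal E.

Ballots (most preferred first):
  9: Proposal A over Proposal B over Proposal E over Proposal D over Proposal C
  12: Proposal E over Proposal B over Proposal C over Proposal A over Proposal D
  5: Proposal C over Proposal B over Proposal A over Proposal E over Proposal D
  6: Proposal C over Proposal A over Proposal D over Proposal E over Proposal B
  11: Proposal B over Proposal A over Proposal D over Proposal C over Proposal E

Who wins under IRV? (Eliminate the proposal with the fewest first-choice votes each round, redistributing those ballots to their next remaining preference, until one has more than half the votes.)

Round 1: Proposal A 9, Proposal B 11, Proposal C 11, Proposal D 0, Proposal E 12. Proposal D eliminated.
Round 2: Proposal A 9, Proposal B 11, Proposal C 11, Proposal E 12. Proposal A eliminated.
Round 3: Proposal B 20, Proposal C 11, Proposal E 12. Proposal C eliminated.
Round 4: Proposal B 25, Proposal E 18. Proposal B has a majority (≥22).

Proposal B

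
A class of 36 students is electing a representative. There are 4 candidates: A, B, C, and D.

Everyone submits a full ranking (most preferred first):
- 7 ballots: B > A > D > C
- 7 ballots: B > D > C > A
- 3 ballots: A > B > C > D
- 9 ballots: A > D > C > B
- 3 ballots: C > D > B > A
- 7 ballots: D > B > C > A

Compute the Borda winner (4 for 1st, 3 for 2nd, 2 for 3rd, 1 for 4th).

A: 7×3 + 7×1 + 3×4 + 9×4 + 3×1 + 7×1 = 86
B: 7×4 + 7×4 + 3×3 + 9×1 + 3×2 + 7×3 = 101
C: 7×1 + 7×2 + 3×2 + 9×2 + 3×4 + 7×2 = 71
D: 7×2 + 7×3 + 3×1 + 9×3 + 3×3 + 7×4 = 102

D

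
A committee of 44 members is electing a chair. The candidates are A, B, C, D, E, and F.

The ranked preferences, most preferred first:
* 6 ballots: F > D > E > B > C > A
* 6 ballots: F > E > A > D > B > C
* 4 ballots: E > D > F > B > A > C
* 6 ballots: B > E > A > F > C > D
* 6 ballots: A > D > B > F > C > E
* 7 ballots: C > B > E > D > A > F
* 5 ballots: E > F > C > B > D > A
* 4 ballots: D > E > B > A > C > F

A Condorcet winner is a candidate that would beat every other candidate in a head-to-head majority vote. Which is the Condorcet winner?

E vs A: 38–6
E vs B: 25–19
E vs C: 31–13
E vs D: 28–16
E vs F: 26–18
E beats every other candidate.

E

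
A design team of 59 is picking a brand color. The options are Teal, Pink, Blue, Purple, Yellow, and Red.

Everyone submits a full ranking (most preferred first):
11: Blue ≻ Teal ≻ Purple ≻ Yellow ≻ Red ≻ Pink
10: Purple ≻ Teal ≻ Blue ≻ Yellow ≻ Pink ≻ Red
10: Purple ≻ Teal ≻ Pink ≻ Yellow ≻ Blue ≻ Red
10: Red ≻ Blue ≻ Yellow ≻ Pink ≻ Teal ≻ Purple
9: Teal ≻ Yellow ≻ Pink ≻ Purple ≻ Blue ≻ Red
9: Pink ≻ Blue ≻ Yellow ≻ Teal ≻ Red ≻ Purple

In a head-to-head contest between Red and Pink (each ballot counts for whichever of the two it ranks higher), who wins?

Pink

Red is ranked above Pink on 21 ballots; Pink above Red on 38.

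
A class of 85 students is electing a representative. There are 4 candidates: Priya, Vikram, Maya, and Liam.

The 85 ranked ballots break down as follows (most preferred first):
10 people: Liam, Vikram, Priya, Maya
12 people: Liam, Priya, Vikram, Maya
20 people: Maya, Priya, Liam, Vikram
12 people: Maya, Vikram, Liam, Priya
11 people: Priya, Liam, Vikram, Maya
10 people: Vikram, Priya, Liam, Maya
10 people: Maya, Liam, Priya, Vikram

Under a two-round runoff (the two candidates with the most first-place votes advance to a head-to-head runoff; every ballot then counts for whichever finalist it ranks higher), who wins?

Liam

Round 1 first-place votes: Priya 11, Vikram 10, Maya 42, Liam 22. Maya and Liam advance.
Runoff: Maya is ranked above Liam on 42 ballots, Liam above Maya on 43.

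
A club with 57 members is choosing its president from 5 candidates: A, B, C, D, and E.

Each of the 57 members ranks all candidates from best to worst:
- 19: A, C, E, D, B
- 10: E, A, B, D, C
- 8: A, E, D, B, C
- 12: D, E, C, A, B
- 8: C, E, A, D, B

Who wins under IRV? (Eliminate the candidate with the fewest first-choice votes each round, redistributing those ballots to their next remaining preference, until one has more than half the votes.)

E

Round 1: A 27, B 0, C 8, D 12, E 10. B eliminated.
Round 2: A 27, C 8, D 12, E 10. C eliminated.
Round 3: A 27, D 12, E 18. D eliminated.
Round 4: A 27, E 30. E has a majority (≥29).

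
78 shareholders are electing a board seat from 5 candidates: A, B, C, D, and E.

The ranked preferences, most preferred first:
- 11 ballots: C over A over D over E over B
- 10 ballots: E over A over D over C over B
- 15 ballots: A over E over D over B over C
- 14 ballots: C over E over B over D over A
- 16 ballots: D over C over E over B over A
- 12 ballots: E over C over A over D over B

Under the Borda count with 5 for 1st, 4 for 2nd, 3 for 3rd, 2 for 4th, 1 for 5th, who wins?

E

A: 11×4 + 10×4 + 15×5 + 14×1 + 16×1 + 12×3 = 225
B: 11×1 + 10×1 + 15×2 + 14×3 + 16×2 + 12×1 = 137
C: 11×5 + 10×2 + 15×1 + 14×5 + 16×4 + 12×4 = 272
D: 11×3 + 10×3 + 15×3 + 14×2 + 16×5 + 12×2 = 240
E: 11×2 + 10×5 + 15×4 + 14×4 + 16×3 + 12×5 = 296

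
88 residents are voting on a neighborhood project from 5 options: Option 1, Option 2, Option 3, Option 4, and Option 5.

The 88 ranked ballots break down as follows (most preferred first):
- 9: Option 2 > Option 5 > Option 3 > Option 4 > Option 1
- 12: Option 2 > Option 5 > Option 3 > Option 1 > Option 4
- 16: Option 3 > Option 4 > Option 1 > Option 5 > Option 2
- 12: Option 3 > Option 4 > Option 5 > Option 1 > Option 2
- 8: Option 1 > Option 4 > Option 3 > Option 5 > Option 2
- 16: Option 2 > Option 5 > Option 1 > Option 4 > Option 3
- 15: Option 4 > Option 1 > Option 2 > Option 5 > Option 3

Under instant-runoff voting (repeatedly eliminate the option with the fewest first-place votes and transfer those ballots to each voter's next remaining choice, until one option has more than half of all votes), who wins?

Option 2

Round 1: Option 1 8, Option 2 37, Option 3 28, Option 4 15, Option 5 0. Option 5 eliminated.
Round 2: Option 1 8, Option 2 37, Option 3 28, Option 4 15. Option 1 eliminated.
Round 3: Option 2 37, Option 3 28, Option 4 23. Option 4 eliminated.
Round 4: Option 2 52, Option 3 36. Option 2 has a majority (≥45).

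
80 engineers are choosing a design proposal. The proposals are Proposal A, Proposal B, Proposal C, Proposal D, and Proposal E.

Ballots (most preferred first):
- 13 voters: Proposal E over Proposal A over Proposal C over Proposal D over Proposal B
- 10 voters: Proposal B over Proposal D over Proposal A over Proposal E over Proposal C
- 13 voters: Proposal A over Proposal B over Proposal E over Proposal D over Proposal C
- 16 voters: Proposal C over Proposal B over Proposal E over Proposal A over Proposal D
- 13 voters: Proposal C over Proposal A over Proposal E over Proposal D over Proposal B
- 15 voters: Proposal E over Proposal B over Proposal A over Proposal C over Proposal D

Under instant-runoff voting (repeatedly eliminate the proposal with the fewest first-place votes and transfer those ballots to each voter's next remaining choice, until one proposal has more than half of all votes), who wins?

Round 1: Proposal A 13, Proposal B 10, Proposal C 29, Proposal D 0, Proposal E 28. Proposal D eliminated.
Round 2: Proposal A 13, Proposal B 10, Proposal C 29, Proposal E 28. Proposal B eliminated.
Round 3: Proposal A 23, Proposal C 29, Proposal E 28. Proposal A eliminated.
Round 4: Proposal C 29, Proposal E 51. Proposal E has a majority (≥41).

Proposal E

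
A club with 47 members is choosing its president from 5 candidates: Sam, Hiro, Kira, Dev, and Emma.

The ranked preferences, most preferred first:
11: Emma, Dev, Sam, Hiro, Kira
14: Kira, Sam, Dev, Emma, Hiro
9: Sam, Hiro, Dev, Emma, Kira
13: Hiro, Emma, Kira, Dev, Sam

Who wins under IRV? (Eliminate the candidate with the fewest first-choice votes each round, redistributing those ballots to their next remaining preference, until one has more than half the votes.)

Round 1: Sam 9, Hiro 13, Kira 14, Dev 0, Emma 11. Dev eliminated.
Round 2: Sam 9, Hiro 13, Kira 14, Emma 11. Sam eliminated.
Round 3: Hiro 22, Kira 14, Emma 11. Emma eliminated.
Round 4: Hiro 33, Kira 14. Hiro has a majority (≥24).

Hiro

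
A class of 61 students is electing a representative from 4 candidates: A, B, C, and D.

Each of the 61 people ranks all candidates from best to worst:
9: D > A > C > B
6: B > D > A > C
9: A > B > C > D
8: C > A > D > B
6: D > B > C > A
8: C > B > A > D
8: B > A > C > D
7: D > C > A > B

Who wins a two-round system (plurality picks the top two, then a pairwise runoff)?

C

Round 1 first-place votes: A 9, B 14, C 16, D 22. D and C advance.
Runoff: D is ranked above C on 28 ballots, C above D on 33.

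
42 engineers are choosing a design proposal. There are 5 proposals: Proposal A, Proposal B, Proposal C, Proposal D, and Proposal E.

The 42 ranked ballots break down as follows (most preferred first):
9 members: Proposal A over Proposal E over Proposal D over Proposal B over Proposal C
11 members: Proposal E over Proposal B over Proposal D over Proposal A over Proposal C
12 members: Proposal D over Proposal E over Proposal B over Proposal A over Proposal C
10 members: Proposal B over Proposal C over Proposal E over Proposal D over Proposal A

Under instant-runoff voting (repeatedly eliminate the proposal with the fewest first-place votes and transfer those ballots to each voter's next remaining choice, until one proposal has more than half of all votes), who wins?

Proposal E

Round 1: Proposal A 9, Proposal B 10, Proposal C 0, Proposal D 12, Proposal E 11. Proposal C eliminated.
Round 2: Proposal A 9, Proposal B 10, Proposal D 12, Proposal E 11. Proposal A eliminated.
Round 3: Proposal B 10, Proposal D 12, Proposal E 20. Proposal B eliminated.
Round 4: Proposal D 12, Proposal E 30. Proposal E has a majority (≥22).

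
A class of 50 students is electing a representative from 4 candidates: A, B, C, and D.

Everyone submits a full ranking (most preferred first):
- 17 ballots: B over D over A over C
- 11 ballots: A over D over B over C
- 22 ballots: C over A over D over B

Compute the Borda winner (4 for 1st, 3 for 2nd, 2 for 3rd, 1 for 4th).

A: 17×2 + 11×4 + 22×3 = 144
B: 17×4 + 11×2 + 22×1 = 112
C: 17×1 + 11×1 + 22×4 = 116
D: 17×3 + 11×3 + 22×2 = 128

A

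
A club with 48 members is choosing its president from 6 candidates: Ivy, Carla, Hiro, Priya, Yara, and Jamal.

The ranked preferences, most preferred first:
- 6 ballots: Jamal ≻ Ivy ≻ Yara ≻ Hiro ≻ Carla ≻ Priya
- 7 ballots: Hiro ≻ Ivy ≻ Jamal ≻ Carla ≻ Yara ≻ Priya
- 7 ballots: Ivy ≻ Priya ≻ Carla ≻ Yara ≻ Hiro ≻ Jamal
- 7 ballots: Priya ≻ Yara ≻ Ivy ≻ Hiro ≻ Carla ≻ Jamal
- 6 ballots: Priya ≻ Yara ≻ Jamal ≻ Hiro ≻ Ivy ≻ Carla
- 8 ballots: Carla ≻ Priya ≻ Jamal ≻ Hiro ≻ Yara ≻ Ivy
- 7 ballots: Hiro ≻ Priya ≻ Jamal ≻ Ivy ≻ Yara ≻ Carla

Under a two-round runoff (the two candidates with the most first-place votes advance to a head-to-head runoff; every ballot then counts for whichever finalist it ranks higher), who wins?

Priya

Round 1 first-place votes: Ivy 7, Carla 8, Hiro 14, Priya 13, Yara 0, Jamal 6. Hiro and Priya advance.
Runoff: Hiro is ranked above Priya on 20 ballots, Priya above Hiro on 28.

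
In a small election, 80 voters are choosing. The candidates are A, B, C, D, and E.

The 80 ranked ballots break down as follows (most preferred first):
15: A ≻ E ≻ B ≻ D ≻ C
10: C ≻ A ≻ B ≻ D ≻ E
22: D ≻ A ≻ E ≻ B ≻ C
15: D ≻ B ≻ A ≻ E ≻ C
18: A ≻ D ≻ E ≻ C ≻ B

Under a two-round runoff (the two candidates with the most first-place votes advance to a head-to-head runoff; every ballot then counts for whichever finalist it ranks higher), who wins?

A

Round 1 first-place votes: A 33, B 0, C 10, D 37, E 0. D and A advance.
Runoff: D is ranked above A on 37 ballots, A above D on 43.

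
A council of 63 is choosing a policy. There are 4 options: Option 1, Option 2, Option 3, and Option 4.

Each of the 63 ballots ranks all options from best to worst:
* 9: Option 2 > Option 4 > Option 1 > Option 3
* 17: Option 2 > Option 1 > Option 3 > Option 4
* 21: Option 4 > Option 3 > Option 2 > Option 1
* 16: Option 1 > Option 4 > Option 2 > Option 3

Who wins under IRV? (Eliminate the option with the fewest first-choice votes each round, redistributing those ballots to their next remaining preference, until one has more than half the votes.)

Round 1: Option 1 16, Option 2 26, Option 3 0, Option 4 21. Option 3 eliminated.
Round 2: Option 1 16, Option 2 26, Option 4 21. Option 1 eliminated.
Round 3: Option 2 26, Option 4 37. Option 4 has a majority (≥32).

Option 4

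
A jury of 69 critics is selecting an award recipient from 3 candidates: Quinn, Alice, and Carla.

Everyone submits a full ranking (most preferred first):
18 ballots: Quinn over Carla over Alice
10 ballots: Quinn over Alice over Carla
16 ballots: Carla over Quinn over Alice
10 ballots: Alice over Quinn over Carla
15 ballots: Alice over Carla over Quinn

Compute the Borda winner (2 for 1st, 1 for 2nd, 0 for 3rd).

Quinn: 18×2 + 10×2 + 16×1 + 10×1 + 15×0 = 82
Alice: 18×0 + 10×1 + 16×0 + 10×2 + 15×2 = 60
Carla: 18×1 + 10×0 + 16×2 + 10×0 + 15×1 = 65

Quinn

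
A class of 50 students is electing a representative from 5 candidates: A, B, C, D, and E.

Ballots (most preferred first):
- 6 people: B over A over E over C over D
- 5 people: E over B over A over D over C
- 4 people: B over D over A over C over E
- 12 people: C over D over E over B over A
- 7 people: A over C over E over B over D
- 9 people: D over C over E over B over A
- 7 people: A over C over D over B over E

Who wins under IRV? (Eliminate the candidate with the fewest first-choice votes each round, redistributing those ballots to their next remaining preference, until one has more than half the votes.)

Round 1: A 14, B 10, C 12, D 9, E 5. E eliminated.
Round 2: A 14, B 15, C 12, D 9. D eliminated.
Round 3: A 14, B 15, C 21. A eliminated.
Round 4: B 15, C 35. C has a majority (≥26).

C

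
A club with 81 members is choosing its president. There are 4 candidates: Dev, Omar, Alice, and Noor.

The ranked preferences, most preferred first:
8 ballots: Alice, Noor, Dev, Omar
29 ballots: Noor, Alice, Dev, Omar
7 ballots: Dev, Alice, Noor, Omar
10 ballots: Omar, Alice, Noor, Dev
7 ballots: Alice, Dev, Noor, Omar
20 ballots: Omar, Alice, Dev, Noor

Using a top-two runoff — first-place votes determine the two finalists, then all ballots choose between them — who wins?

Noor

Round 1 first-place votes: Dev 7, Omar 30, Alice 15, Noor 29. Omar and Noor advance.
Runoff: Omar is ranked above Noor on 30 ballots, Noor above Omar on 51.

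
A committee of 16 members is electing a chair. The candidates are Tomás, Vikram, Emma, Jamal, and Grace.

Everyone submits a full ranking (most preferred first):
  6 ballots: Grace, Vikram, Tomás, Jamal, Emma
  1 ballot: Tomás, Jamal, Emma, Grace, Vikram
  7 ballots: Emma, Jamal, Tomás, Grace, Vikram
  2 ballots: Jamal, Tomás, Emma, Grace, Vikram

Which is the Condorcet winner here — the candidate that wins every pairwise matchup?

Jamal vs Tomás: 9–7
Jamal vs Vikram: 10–6
Jamal vs Emma: 9–7
Jamal vs Grace: 10–6
Jamal beats every other candidate.

Jamal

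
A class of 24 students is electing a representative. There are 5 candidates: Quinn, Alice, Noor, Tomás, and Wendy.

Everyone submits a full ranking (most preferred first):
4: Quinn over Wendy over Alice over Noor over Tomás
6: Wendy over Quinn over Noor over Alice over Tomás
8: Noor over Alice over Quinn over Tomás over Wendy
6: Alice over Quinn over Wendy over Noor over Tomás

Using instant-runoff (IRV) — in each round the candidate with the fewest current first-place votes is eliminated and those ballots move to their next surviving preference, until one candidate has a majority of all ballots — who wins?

Wendy

Round 1: Quinn 4, Alice 6, Noor 8, Tomás 0, Wendy 6. Tomás eliminated.
Round 2: Quinn 4, Alice 6, Noor 8, Wendy 6. Quinn eliminated.
Round 3: Alice 6, Noor 8, Wendy 10. Alice eliminated.
Round 4: Noor 8, Wendy 16. Wendy has a majority (≥13).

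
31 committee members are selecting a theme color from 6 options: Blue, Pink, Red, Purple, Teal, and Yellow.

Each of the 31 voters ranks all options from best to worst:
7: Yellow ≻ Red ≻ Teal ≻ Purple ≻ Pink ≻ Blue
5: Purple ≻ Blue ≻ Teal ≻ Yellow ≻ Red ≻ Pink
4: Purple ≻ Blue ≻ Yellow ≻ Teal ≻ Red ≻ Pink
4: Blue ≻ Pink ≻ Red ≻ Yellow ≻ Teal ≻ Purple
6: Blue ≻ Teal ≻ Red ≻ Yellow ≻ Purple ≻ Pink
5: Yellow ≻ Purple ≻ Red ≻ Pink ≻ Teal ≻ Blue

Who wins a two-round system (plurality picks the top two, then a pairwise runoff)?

Blue

Round 1 first-place votes: Blue 10, Pink 0, Red 0, Purple 9, Teal 0, Yellow 12. Yellow and Blue advance.
Runoff: Yellow is ranked above Blue on 12 ballots, Blue above Yellow on 19.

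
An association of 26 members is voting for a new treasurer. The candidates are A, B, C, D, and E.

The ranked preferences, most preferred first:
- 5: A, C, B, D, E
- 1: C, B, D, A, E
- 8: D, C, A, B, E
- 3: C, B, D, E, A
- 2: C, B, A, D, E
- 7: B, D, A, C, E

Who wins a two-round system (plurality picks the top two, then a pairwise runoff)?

B

Round 1 first-place votes: A 5, B 7, C 6, D 8, E 0. D and B advance.
Runoff: D is ranked above B on 8 ballots, B above D on 18.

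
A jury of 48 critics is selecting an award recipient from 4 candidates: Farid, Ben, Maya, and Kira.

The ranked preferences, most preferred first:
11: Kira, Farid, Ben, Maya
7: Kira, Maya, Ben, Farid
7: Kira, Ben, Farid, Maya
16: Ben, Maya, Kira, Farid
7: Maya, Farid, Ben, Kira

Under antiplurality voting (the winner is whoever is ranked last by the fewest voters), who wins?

Last-place votes: Farid 23, Ben 0, Maya 18, Kira 7.

Ben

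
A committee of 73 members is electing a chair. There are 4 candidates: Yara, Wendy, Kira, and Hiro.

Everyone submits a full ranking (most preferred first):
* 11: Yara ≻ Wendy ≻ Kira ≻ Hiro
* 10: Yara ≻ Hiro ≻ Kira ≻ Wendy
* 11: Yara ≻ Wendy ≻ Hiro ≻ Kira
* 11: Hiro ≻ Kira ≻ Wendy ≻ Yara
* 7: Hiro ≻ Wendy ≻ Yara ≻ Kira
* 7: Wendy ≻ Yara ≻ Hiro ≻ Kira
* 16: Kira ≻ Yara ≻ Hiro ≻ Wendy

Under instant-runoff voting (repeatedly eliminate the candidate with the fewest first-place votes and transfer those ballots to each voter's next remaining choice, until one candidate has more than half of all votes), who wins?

Yara

Round 1: Yara 32, Wendy 7, Kira 16, Hiro 18. Wendy eliminated.
Round 2: Yara 39, Kira 16, Hiro 18. Yara has a majority (≥37).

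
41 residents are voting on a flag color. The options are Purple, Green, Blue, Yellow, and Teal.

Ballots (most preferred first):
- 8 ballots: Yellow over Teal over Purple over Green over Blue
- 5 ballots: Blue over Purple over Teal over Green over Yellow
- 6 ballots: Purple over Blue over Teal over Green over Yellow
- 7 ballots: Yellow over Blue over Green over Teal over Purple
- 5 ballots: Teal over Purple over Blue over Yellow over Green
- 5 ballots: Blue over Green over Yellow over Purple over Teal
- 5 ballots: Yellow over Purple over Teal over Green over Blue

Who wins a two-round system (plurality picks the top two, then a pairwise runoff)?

Round 1 first-place votes: Purple 6, Green 0, Blue 10, Yellow 20, Teal 5. Yellow and Blue advance.
Runoff: Yellow is ranked above Blue on 20 ballots, Blue above Yellow on 21.

Blue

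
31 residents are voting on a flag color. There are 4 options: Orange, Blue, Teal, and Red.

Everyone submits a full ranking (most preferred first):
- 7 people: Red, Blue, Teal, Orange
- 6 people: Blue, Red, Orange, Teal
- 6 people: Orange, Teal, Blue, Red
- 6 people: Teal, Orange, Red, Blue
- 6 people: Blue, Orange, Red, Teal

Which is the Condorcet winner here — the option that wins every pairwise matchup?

Blue vs Orange: 19–12
Blue vs Teal: 19–12
Blue vs Red: 18–13
Blue beats every other option.

Blue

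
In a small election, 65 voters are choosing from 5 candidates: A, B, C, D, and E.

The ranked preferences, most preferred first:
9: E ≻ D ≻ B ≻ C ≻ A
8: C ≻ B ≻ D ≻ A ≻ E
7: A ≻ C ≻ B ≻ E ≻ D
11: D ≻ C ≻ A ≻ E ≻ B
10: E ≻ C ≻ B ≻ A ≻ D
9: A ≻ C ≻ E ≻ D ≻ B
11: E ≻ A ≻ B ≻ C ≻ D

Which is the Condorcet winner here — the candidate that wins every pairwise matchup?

C vs A: 38–27
C vs B: 45–20
C vs D: 45–20
C vs E: 35–30
C beats every other candidate.

C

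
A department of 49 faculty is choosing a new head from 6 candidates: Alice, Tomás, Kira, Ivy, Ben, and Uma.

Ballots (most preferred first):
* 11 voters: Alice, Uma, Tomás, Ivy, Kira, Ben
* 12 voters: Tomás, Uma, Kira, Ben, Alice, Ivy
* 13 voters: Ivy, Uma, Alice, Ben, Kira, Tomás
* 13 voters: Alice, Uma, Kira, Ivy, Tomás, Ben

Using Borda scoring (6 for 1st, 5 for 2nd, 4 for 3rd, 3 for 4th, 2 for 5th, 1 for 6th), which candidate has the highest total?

Uma

Alice: 11×6 + 12×2 + 13×4 + 13×6 = 220
Tomás: 11×4 + 12×6 + 13×1 + 13×2 = 155
Kira: 11×2 + 12×4 + 13×2 + 13×4 = 148
Ivy: 11×3 + 12×1 + 13×6 + 13×3 = 162
Ben: 11×1 + 12×3 + 13×3 + 13×1 = 99
Uma: 11×5 + 12×5 + 13×5 + 13×5 = 245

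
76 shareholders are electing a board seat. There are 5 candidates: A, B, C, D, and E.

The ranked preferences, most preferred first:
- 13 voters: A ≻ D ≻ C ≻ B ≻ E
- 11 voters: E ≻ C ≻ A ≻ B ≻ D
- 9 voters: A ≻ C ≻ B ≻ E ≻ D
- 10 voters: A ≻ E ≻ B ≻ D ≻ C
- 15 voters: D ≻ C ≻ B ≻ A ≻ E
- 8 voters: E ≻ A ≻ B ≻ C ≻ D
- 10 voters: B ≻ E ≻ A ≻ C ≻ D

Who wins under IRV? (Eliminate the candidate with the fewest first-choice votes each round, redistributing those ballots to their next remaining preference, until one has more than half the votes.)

Round 1: A 32, B 10, C 0, D 15, E 19. C eliminated.
Round 2: A 32, B 10, D 15, E 19. B eliminated.
Round 3: A 32, D 15, E 29. D eliminated.
Round 4: A 47, E 29. A has a majority (≥39).

A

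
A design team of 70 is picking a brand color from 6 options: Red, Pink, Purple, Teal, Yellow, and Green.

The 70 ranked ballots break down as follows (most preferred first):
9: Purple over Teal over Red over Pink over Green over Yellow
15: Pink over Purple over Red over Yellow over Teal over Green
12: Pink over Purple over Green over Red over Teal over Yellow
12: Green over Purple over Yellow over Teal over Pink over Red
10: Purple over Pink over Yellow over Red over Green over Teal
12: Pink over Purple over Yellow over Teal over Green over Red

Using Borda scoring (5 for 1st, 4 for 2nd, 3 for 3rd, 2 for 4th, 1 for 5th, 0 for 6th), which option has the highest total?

Purple

Red: 9×3 + 15×3 + 12×2 + 12×0 + 10×2 + 12×0 = 116
Pink: 9×2 + 15×5 + 12×5 + 12×1 + 10×4 + 12×5 = 265
Purple: 9×5 + 15×4 + 12×4 + 12×4 + 10×5 + 12×4 = 299
Teal: 9×4 + 15×1 + 12×1 + 12×2 + 10×0 + 12×2 = 111
Yellow: 9×0 + 15×2 + 12×0 + 12×3 + 10×3 + 12×3 = 132
Green: 9×1 + 15×0 + 12×3 + 12×5 + 10×1 + 12×1 = 127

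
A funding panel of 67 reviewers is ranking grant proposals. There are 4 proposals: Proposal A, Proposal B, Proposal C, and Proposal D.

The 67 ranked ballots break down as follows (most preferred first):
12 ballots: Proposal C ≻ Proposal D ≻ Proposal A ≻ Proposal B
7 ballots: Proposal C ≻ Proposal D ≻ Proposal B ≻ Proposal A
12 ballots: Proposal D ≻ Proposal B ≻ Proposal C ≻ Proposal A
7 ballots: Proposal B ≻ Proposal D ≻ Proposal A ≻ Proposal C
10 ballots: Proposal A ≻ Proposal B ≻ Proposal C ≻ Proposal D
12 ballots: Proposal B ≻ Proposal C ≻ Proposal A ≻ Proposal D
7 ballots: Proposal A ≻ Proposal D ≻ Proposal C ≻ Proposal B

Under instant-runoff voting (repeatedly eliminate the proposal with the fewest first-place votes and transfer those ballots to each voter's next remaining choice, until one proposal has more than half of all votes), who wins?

Round 1: Proposal A 17, Proposal B 19, Proposal C 19, Proposal D 12. Proposal D eliminated.
Round 2: Proposal A 17, Proposal B 31, Proposal C 19. Proposal A eliminated.
Round 3: Proposal B 41, Proposal C 26. Proposal B has a majority (≥34).

Proposal B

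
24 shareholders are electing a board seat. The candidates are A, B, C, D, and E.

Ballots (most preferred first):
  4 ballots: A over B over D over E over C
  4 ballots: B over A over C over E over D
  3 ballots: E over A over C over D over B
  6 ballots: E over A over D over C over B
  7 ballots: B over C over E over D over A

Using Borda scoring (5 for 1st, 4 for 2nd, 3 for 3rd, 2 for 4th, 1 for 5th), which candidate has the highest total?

A: 4×5 + 4×4 + 3×4 + 6×4 + 7×1 = 79
B: 4×4 + 4×5 + 3×1 + 6×1 + 7×5 = 80
C: 4×1 + 4×3 + 3×3 + 6×2 + 7×4 = 65
D: 4×3 + 4×1 + 3×2 + 6×3 + 7×2 = 54
E: 4×2 + 4×2 + 3×5 + 6×5 + 7×3 = 82

E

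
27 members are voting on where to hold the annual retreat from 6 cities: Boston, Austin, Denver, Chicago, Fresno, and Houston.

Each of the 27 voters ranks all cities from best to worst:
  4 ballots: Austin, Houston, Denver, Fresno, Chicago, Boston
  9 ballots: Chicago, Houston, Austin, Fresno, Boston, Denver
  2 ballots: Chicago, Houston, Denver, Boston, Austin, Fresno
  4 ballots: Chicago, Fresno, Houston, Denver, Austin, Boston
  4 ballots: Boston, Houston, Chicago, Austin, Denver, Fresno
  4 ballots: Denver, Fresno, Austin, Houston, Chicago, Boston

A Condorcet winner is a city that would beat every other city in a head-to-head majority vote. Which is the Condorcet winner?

Chicago

Chicago vs Boston: 23–4
Chicago vs Austin: 19–8
Chicago vs Denver: 19–8
Chicago vs Fresno: 19–8
Chicago vs Houston: 15–12
Chicago beats every other city.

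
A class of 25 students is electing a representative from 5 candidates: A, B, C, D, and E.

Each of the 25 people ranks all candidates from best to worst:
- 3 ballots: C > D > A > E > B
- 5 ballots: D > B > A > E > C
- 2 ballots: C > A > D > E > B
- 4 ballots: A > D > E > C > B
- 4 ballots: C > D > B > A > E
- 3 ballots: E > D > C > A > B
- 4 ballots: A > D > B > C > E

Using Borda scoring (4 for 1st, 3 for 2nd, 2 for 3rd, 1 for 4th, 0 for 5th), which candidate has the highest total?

D

A: 3×2 + 5×2 + 2×3 + 4×4 + 4×1 + 3×1 + 4×4 = 61
B: 3×0 + 5×3 + 2×0 + 4×0 + 4×2 + 3×0 + 4×2 = 31
C: 3×4 + 5×0 + 2×4 + 4×1 + 4×4 + 3×2 + 4×1 = 50
D: 3×3 + 5×4 + 2×2 + 4×3 + 4×3 + 3×3 + 4×3 = 78
E: 3×1 + 5×1 + 2×1 + 4×2 + 4×0 + 3×4 + 4×0 = 30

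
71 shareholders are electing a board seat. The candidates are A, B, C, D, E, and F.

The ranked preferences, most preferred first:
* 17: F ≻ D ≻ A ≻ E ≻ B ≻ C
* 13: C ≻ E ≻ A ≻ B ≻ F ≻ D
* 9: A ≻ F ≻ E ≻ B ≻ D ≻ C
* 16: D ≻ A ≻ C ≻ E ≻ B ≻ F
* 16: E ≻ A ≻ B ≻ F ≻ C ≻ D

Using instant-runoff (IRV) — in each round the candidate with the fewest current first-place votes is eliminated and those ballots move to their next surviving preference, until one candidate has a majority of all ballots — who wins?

E

Round 1: A 9, B 0, C 13, D 16, E 16, F 17. B eliminated.
Round 2: A 9, C 13, D 16, E 16, F 17. A eliminated.
Round 3: C 13, D 16, E 16, F 26. C eliminated.
Round 4: D 16, E 29, F 26. D eliminated.
Round 5: E 45, F 26. E has a majority (≥36).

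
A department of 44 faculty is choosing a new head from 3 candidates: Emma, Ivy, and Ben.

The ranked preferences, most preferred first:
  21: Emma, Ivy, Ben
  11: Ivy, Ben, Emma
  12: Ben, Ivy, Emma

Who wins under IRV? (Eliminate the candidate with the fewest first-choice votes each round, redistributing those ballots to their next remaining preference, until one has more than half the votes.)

Ben

Round 1: Emma 21, Ivy 11, Ben 12. Ivy eliminated.
Round 2: Emma 21, Ben 23. Ben has a majority (≥23).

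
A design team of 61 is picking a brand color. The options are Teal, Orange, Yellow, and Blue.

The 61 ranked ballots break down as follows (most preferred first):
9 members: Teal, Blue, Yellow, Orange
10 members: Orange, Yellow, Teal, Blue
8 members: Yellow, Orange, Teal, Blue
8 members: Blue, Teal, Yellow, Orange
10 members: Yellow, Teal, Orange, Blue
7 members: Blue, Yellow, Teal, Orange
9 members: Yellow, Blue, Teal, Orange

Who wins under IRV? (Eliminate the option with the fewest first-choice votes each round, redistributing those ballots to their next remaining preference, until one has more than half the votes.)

Yellow

Round 1: Teal 9, Orange 10, Yellow 27, Blue 15. Teal eliminated.
Round 2: Orange 10, Yellow 27, Blue 24. Orange eliminated.
Round 3: Yellow 37, Blue 24. Yellow has a majority (≥31).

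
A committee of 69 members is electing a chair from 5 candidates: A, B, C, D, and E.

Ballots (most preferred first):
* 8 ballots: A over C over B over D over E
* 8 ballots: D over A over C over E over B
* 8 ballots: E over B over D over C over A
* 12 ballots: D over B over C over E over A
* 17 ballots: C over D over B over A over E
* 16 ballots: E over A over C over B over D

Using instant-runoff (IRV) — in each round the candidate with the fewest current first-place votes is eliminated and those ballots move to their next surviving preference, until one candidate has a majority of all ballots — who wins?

C

Round 1: A 8, B 0, C 17, D 20, E 24. B eliminated.
Round 2: A 8, C 17, D 20, E 24. A eliminated.
Round 3: C 25, D 20, E 24. D eliminated.
Round 4: C 45, E 24. C has a majority (≥35).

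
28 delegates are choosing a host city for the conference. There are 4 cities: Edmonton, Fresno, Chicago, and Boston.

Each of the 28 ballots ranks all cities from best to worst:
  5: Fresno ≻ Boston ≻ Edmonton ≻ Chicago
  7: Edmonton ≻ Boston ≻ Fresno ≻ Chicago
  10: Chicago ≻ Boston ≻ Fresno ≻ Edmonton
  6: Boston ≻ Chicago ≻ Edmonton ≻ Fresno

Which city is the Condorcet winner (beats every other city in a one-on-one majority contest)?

Boston

Boston vs Edmonton: 21–7
Boston vs Fresno: 23–5
Boston vs Chicago: 18–10
Boston beats every other city.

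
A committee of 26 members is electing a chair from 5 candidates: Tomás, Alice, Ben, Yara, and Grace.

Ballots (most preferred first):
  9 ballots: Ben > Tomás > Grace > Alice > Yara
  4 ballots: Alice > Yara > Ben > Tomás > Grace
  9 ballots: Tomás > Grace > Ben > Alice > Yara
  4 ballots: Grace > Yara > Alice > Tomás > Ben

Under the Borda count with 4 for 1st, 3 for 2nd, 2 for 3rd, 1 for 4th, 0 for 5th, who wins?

Tomás

Tomás: 9×3 + 4×1 + 9×4 + 4×1 = 71
Alice: 9×1 + 4×4 + 9×1 + 4×2 = 42
Ben: 9×4 + 4×2 + 9×2 + 4×0 = 62
Yara: 9×0 + 4×3 + 9×0 + 4×3 = 24
Grace: 9×2 + 4×0 + 9×3 + 4×4 = 61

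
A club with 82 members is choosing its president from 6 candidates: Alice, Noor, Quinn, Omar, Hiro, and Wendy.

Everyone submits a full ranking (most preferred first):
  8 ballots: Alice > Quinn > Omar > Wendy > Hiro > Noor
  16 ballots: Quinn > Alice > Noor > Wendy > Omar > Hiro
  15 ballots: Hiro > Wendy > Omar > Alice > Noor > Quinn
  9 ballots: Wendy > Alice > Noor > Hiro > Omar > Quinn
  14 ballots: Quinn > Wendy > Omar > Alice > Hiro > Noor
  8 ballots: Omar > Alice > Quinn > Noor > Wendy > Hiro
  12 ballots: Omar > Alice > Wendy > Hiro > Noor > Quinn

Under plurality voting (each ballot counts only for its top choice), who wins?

Quinn

First-place votes: Alice 8, Noor 0, Quinn 30, Omar 20, Hiro 15, Wendy 9.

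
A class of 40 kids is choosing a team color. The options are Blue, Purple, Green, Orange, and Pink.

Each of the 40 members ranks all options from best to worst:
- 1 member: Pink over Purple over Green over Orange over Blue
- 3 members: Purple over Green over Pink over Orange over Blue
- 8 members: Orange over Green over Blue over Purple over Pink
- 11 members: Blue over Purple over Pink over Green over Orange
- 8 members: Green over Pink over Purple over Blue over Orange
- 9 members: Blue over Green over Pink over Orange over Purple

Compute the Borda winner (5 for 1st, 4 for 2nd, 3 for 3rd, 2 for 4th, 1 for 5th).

Blue: 1×1 + 3×1 + 8×3 + 11×5 + 8×2 + 9×5 = 144
Purple: 1×4 + 3×5 + 8×2 + 11×4 + 8×3 + 9×1 = 112
Green: 1×3 + 3×4 + 8×4 + 11×2 + 8×5 + 9×4 = 145
Orange: 1×2 + 3×2 + 8×5 + 11×1 + 8×1 + 9×2 = 85
Pink: 1×5 + 3×3 + 8×1 + 11×3 + 8×4 + 9×3 = 114

Green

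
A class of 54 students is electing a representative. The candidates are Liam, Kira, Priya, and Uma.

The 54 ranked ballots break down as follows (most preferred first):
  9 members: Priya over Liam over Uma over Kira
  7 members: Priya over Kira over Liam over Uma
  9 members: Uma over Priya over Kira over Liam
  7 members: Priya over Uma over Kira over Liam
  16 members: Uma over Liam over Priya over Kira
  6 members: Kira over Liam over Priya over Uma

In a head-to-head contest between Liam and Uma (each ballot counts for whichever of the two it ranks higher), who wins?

Liam is ranked above Uma on 22 ballots; Uma above Liam on 32.

Uma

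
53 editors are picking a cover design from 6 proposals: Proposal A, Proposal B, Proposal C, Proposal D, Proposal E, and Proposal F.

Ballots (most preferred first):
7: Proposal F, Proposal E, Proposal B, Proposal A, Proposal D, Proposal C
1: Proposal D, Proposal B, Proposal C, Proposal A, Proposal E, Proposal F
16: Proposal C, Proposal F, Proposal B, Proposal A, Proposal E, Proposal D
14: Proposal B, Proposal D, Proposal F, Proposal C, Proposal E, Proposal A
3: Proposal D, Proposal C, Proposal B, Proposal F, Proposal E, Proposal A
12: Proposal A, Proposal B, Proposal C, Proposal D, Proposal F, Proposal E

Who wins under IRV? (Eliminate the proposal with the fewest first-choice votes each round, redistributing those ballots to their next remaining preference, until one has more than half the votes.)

Round 1: Proposal A 12, Proposal B 14, Proposal C 16, Proposal D 4, Proposal E 0, Proposal F 7. Proposal E eliminated.
Round 2: Proposal A 12, Proposal B 14, Proposal C 16, Proposal D 4, Proposal F 7. Proposal D eliminated.
Round 3: Proposal A 12, Proposal B 15, Proposal C 19, Proposal F 7. Proposal F eliminated.
Round 4: Proposal A 12, Proposal B 22, Proposal C 19. Proposal A eliminated.
Round 5: Proposal B 34, Proposal C 19. Proposal B has a majority (≥27).

Proposal B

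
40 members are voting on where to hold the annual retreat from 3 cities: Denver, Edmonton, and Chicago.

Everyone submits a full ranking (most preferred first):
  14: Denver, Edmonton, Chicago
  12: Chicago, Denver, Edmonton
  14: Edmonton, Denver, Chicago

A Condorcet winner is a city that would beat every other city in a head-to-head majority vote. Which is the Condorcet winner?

Denver vs Edmonton: 26–14
Denver vs Chicago: 28–12
Denver beats every other city.

Denver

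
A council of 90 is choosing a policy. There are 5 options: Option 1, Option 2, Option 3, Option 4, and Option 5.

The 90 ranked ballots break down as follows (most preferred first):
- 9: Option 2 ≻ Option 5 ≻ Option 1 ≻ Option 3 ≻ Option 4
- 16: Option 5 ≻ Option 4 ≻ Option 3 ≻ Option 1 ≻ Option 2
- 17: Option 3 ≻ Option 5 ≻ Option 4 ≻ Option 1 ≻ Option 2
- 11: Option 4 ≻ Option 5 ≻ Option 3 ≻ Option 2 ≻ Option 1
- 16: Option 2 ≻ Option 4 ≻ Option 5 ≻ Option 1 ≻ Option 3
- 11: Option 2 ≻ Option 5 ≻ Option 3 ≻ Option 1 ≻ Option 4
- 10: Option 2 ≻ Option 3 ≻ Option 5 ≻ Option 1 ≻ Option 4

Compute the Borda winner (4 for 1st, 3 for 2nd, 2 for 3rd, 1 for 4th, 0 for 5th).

Option 5

Option 1: 9×2 + 16×1 + 17×1 + 11×0 + 16×1 + 11×1 + 10×1 = 88
Option 2: 9×4 + 16×0 + 17×0 + 11×1 + 16×4 + 11×4 + 10×4 = 195
Option 3: 9×1 + 16×2 + 17×4 + 11×2 + 16×0 + 11×2 + 10×3 = 183
Option 4: 9×0 + 16×3 + 17×2 + 11×4 + 16×3 + 11×0 + 10×0 = 174
Option 5: 9×3 + 16×4 + 17×3 + 11×3 + 16×2 + 11×3 + 10×2 = 260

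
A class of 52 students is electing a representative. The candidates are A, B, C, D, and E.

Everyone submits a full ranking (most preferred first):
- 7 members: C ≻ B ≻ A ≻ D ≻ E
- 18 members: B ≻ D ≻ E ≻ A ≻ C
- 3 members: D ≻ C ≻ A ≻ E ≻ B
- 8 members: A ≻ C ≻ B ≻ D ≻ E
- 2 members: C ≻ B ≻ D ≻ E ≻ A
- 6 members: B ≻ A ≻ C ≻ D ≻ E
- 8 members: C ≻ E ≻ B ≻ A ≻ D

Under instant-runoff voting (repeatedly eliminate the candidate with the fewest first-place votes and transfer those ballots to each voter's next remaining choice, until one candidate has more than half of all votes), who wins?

C

Round 1: A 8, B 24, C 17, D 3, E 0. E eliminated.
Round 2: A 8, B 24, C 17, D 3. D eliminated.
Round 3: A 8, B 24, C 20. A eliminated.
Round 4: B 24, C 28. C has a majority (≥27).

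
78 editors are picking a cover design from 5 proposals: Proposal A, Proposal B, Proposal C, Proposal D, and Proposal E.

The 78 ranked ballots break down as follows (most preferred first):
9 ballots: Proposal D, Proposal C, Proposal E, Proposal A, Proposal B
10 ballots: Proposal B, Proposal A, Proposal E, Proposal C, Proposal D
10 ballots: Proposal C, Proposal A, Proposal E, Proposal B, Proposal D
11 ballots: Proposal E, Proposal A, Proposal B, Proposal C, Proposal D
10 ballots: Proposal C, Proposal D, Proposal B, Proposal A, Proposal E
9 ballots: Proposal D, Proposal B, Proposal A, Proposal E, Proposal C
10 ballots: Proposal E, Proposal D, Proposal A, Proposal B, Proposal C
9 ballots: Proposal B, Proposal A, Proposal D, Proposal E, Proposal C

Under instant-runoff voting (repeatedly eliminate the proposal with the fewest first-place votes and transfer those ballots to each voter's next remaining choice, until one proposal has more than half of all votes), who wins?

Proposal B

Round 1: Proposal A 0, Proposal B 19, Proposal C 20, Proposal D 18, Proposal E 21. Proposal A eliminated.
Round 2: Proposal B 19, Proposal C 20, Proposal D 18, Proposal E 21. Proposal D eliminated.
Round 3: Proposal B 28, Proposal C 29, Proposal E 21. Proposal E eliminated.
Round 4: Proposal B 49, Proposal C 29. Proposal B has a majority (≥40).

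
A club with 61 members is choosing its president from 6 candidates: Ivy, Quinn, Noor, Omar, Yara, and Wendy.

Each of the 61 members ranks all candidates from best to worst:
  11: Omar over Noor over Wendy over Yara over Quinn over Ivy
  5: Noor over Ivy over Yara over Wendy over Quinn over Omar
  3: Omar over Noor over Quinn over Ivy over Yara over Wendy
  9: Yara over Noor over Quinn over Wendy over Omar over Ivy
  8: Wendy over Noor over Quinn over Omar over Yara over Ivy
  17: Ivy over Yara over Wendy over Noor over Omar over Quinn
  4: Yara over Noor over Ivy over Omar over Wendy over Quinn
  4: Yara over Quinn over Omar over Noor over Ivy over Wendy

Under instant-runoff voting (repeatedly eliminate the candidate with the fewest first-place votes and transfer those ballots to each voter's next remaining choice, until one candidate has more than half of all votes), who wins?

Round 1: Ivy 17, Quinn 0, Noor 5, Omar 14, Yara 17, Wendy 8. Quinn eliminated.
Round 2: Ivy 17, Noor 5, Omar 14, Yara 17, Wendy 8. Noor eliminated.
Round 3: Ivy 22, Omar 14, Yara 17, Wendy 8. Wendy eliminated.
Round 4: Ivy 22, Omar 22, Yara 17. Yara eliminated.
Round 5: Ivy 26, Omar 35. Omar has a majority (≥31).

Omar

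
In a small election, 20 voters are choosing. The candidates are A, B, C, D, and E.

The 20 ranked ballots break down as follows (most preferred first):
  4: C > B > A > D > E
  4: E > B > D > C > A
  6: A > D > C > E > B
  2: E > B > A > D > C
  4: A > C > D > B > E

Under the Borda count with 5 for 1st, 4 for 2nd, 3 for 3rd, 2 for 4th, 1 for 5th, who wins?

A: 4×3 + 4×1 + 6×5 + 2×3 + 4×5 = 72
B: 4×4 + 4×4 + 6×1 + 2×4 + 4×2 = 54
C: 4×5 + 4×2 + 6×3 + 2×1 + 4×4 = 64
D: 4×2 + 4×3 + 6×4 + 2×2 + 4×3 = 60
E: 4×1 + 4×5 + 6×2 + 2×5 + 4×1 = 50

A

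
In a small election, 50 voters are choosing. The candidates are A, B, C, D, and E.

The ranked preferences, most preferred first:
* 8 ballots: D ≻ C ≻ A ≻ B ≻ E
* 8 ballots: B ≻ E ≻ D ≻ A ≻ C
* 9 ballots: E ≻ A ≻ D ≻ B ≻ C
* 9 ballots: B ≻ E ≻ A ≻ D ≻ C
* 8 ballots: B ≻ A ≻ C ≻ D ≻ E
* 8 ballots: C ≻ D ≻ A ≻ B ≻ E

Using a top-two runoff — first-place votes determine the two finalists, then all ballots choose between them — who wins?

Round 1 first-place votes: A 0, B 25, C 8, D 8, E 9. B and E advance.
Runoff: B is ranked above E on 41 ballots, E above B on 9.

B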